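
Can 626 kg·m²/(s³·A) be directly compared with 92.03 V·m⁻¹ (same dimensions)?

No

Dimensions:
  626 kg·m²/(s³·A):  kg·m²·s⁻³·A⁻¹
  92.03 V·m⁻¹:  V·m⁻¹ = J·C⁻¹·m⁻¹ = kg·m·s⁻³·A⁻¹
kg·m²·s⁻³·A⁻¹ ≠ kg·m·s⁻³·A⁻¹, so they cannot be added.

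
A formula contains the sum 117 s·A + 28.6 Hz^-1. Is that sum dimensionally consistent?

Expand each in SI base units:
  117 s·A:  A·s = s·A
  28.6 Hz^-1:  Hz⁻¹ = (s⁻¹)⁻¹ = s
s·A ≠ s, so they cannot be added.

No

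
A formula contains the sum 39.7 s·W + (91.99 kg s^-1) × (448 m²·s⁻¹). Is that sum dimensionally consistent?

Expand each in SI base units:
  39.7 s·W:  W·s = J·s⁻¹·s = kg·m²·s⁻²
  (91.99 kg s^-1) × (448 m²·s⁻¹):  [kg·s⁻¹] · [m²·s⁻¹] = kg·m²·s⁻²
Both are kg·m²·s⁻², so they have the same dimensions and can be added.

Yes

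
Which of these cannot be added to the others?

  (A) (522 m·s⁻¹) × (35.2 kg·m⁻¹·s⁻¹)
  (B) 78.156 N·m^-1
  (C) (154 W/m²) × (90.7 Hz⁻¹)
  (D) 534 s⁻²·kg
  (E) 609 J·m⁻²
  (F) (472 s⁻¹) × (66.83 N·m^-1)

Dimensions:
  (A) [m·s⁻¹] · [kg·m⁻¹·s⁻¹] = kg·s⁻²
  (B) N·m⁻¹ = kg·m·s⁻²·m⁻¹ = kg·s⁻²
  (C) [kg·s⁻³] · [s] = kg·s⁻²
  (D) kg·s⁻²
  (E) J·m⁻² = N·m·m⁻² = kg·s⁻²
  (F) [s⁻¹] · [kg·s⁻²] = kg·s⁻³
All reduce to kg·s⁻² except (F), which is kg·s⁻³.

(F)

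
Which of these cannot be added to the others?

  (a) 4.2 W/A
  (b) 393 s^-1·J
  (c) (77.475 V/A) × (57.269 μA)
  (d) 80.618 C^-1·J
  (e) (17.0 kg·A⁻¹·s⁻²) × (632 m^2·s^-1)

Expand each in SI base units:
  (a) W·A⁻¹ = J·s⁻¹·A⁻¹ = kg·m²·s⁻³·A⁻¹
  (b) J·s⁻¹ = N·m·s⁻¹ = kg·m²·s⁻³
  (c) [kg·m²·s⁻³·A⁻²] · [A] = kg·m²·s⁻³·A⁻¹
  (d) J·C⁻¹ = N·m·(s·A)⁻¹ = kg·m²·s⁻³·A⁻¹
  (e) [kg·s⁻²·A⁻¹] · [m²·s⁻¹] = kg·m²·s⁻³·A⁻¹
All reduce to kg·m²·s⁻³·A⁻¹ except (b), which is kg·m²·s⁻³.

(b)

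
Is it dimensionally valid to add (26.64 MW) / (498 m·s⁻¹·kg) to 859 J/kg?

No

Work out the base dimensions of each:
  (26.64 MW) / (498 m·s⁻¹·kg):  [kg·m²·s⁻³] / [kg·m·s⁻¹] = m·s⁻²
  859 J/kg:  J·kg⁻¹ = N·m·kg⁻¹ = m²·s⁻²
m·s⁻² ≠ m²·s⁻², so they cannot be added.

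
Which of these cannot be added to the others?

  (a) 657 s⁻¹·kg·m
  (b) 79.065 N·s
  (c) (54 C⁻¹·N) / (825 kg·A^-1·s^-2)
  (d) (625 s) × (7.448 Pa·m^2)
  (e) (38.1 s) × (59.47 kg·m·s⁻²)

(c)

Expand each in SI base units:
  (a) kg·m·s⁻¹
  (b) N·s = kg·m·s⁻²·s = kg·m·s⁻¹
  (c) [kg·m·s⁻³·A⁻¹] / [kg·s⁻²·A⁻¹] = m·s⁻¹
  (d) [s] · [kg·m·s⁻²] = kg·m·s⁻¹
  (e) [s] · [kg·m·s⁻²] = kg·m·s⁻¹
All reduce to kg·m·s⁻¹ except (c), which is m·s⁻¹.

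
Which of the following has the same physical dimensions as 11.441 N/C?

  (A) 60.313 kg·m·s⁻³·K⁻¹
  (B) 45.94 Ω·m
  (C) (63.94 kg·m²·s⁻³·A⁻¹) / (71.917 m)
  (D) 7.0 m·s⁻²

Reference: N·C⁻¹ = kg·m·s⁻²·(s·A)⁻¹ = kg·m·s⁻³·A⁻¹.
Each option:
  (A) kg·m·s⁻³·K⁻¹
  (B) Ω·m = V·A⁻¹·m = kg·m³·s⁻³·A⁻²
  (C) [kg·m²·s⁻³·A⁻¹] / [m] = kg·m·s⁻³·A⁻¹  ← same
  (D) m·s⁻²
Only (C) matches kg·m·s⁻³·A⁻¹.

(C)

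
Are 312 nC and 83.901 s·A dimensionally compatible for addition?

Yes

Reduce each to base SI dimensions:
  312 nC:  C = s·A
  83.901 s·A:  A·s = s·A
Both are s·A, so they have the same dimensions and can be added.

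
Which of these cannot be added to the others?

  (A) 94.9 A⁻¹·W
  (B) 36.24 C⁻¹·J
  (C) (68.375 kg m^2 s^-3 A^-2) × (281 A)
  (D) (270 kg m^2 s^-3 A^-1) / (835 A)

Reduce each to base SI dimensions:
  (A) W·A⁻¹ = J·s⁻¹·A⁻¹ = kg·m²·s⁻³·A⁻¹
  (B) J·C⁻¹ = N·m·(s·A)⁻¹ = kg·m²·s⁻³·A⁻¹
  (C) [kg·m²·s⁻³·A⁻²] · [A] = kg·m²·s⁻³·A⁻¹
  (D) [kg·m²·s⁻³·A⁻¹] / [A] = kg·m²·s⁻³·A⁻²
All reduce to kg·m²·s⁻³·A⁻¹ except (D), which is kg·m²·s⁻³·A⁻².

(D)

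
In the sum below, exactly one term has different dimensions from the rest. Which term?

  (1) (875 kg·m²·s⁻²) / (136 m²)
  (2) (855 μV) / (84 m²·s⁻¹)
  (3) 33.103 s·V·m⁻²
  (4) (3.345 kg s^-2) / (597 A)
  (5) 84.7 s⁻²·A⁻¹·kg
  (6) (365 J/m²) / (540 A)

(1)

Work out the base dimensions of each:
  (1) [kg·m²·s⁻²] / [m²] = kg·s⁻²
  (2) [kg·m²·s⁻³·A⁻¹] / [m²·s⁻¹] = kg·s⁻²·A⁻¹
  (3) V·s·m⁻² = J·C⁻¹·s·m⁻² = kg·s⁻²·A⁻¹
  (4) [kg·s⁻²] / [A] = kg·s⁻²·A⁻¹
  (5) kg·s⁻²·A⁻¹
  (6) [kg·s⁻²] / [A] = kg·s⁻²·A⁻¹
All reduce to kg·s⁻²·A⁻¹ except (1), which is kg·s⁻².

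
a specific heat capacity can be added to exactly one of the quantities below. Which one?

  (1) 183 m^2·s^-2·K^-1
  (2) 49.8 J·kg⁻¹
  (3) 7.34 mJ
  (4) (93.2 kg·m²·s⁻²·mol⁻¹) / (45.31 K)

(1)

Reference: [specific heat capacity] = m²·s⁻²·K⁻¹.
Each option:
  (1) m²·s⁻²·K⁻¹  ← same
  (2) J·kg⁻¹ = N·m·kg⁻¹ = m²·s⁻²
  (3) J = N·m = kg·m²·s⁻²
  (4) [kg·m²·s⁻²·mol⁻¹] / [K] = kg·m²·s⁻²·K⁻¹·mol⁻¹
Only (1) matches m²·s⁻²·K⁻¹.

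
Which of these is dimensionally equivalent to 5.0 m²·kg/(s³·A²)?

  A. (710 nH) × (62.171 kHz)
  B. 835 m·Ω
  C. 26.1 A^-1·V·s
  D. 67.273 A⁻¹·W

A.

Reference: kg·m²·s⁻³·A⁻².
Each option:
  A. [kg·m²·s⁻²·A⁻²] · [s⁻¹] = kg·m²·s⁻³·A⁻²  ← same
  B. Ω·m = V·A⁻¹·m = kg·m³·s⁻³·A⁻²
  C. V·s·A⁻¹ = J·C⁻¹·s·A⁻¹ = kg·m²·s⁻²·A⁻²
  D. W·A⁻¹ = J·s⁻¹·A⁻¹ = kg·m²·s⁻³·A⁻¹
Only A. matches kg·m²·s⁻³·A⁻².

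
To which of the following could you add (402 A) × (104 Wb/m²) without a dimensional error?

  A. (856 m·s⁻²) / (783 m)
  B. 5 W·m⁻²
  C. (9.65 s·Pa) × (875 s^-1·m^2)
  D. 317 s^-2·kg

D.

Reference: [A] · [kg·s⁻²·A⁻¹] = kg·s⁻².
Each option:
  A. [m·s⁻²] / [m] = s⁻²
  B. W·m⁻² = J·s⁻¹·m⁻² = kg·s⁻³
  C. [kg·m⁻¹·s⁻¹] · [m²·s⁻¹] = kg·m·s⁻²
  D. kg·s⁻²  ← same
Only D. matches kg·s⁻².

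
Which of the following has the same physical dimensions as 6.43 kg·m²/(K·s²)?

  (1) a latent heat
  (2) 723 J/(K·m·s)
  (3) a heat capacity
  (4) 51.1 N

Reference: kg·m²·s⁻²·K⁻¹.
Each option:
  (1) [latent heat] = m²·s⁻²
  (2) J·s⁻¹·m⁻¹·K⁻¹ = N·m·s⁻¹·m⁻¹·K⁻¹ = kg·m·s⁻³·K⁻¹
  (3) [heat capacity] = kg·m²·s⁻²·K⁻¹  ← same
  (4) N = kg·m·s⁻²
Only (3) matches kg·m²·s⁻²·K⁻¹.

(3)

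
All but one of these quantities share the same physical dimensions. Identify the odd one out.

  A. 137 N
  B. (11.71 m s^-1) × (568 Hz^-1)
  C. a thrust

Work out the base dimensions of each:
  A. N = kg·m·s⁻²
  B. [m·s⁻¹] · [s] = m
  C. [thrust] = kg·m·s⁻²
All reduce to kg·m·s⁻² except B., which is m.

B.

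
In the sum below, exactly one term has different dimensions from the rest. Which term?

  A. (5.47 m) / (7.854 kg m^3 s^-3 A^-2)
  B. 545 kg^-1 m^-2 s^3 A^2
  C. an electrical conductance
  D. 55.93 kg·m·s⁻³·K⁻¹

D.

Dimensions:
  A. [m] / [kg·m³·s⁻³·A⁻²] = kg⁻¹·m⁻²·s³·A²
  B. kg⁻¹·m⁻²·s³·A²
  C. [electrical conductance] = kg⁻¹·m⁻²·s³·A²
  D. kg·m·s⁻³·K⁻¹
All reduce to kg⁻¹·m⁻²·s³·A² except D., which is kg·m·s⁻³·K⁻¹.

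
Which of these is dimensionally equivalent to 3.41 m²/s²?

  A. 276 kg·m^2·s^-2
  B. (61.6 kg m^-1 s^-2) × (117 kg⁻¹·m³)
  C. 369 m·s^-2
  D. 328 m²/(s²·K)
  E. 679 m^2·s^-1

Reference: m²·s⁻².
Each option:
  A. kg·m²·s⁻²
  B. [kg·m⁻¹·s⁻²] · [kg⁻¹·m³] = m²·s⁻²  ← same
  C. m·s⁻²
  D. m²·s⁻²·K⁻¹
  E. m²·s⁻¹
Only B. matches m²·s⁻².

B.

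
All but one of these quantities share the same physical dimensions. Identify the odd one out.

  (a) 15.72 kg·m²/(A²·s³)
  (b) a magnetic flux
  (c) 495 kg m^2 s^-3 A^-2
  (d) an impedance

Reduce each to base SI dimensions:
  (a) kg·m²·s⁻³·A⁻²
  (b) [magnetic flux] = kg·m²·s⁻²·A⁻¹
  (c) kg·m²·s⁻³·A⁻²
  (d) [impedance] = kg·m²·s⁻³·A⁻²
All reduce to kg·m²·s⁻³·A⁻² except (b), which is kg·m²·s⁻²·A⁻¹.

(b)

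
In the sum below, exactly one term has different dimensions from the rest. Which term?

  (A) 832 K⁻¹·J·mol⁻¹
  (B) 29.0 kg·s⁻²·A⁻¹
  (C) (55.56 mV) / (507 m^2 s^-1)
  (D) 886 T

Dimensions:
  (A) J·mol⁻¹·K⁻¹ = N·m·mol⁻¹·K⁻¹ = kg·m²·s⁻²·K⁻¹·mol⁻¹
  (B) kg·s⁻²·A⁻¹
  (C) [kg·m²·s⁻³·A⁻¹] / [m²·s⁻¹] = kg·s⁻²·A⁻¹
  (D) T = Wb·m⁻² = kg·s⁻²·A⁻¹
All reduce to kg·s⁻²·A⁻¹ except (A), which is kg·m²·s⁻²·K⁻¹·mol⁻¹.

(A)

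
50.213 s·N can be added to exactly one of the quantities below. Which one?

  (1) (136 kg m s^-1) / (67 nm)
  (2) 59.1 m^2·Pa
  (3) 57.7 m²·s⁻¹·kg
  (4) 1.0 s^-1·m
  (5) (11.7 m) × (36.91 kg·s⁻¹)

Reference: N·s = kg·m·s⁻²·s = kg·m·s⁻¹.
Each option:
  (1) [kg·m·s⁻¹] / [m] = kg·s⁻¹
  (2) Pa·m² = N·m⁻²·m² = kg·m·s⁻²
  (3) kg·m²·s⁻¹
  (4) m·s⁻¹
  (5) [m] · [kg·s⁻¹] = kg·m·s⁻¹  ← same
Only (5) matches kg·m·s⁻¹.

(5)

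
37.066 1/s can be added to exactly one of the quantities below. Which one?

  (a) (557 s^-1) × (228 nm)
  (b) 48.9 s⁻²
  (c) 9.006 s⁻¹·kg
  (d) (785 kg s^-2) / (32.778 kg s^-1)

Reference: s⁻¹.
Each option:
  (a) [s⁻¹] · [m] = m·s⁻¹
  (b) s⁻²
  (c) kg·s⁻¹
  (d) [kg·s⁻²] / [kg·s⁻¹] = s⁻¹  ← same
Only (d) matches s⁻¹.

(d)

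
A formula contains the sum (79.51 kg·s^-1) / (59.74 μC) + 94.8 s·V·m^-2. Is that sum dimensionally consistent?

Yes

Work out the base dimensions of each:
  (79.51 kg·s^-1) / (59.74 μC):  [kg·s⁻¹] / [s·A] = kg·s⁻²·A⁻¹
  94.8 s·V·m^-2:  V·s·m⁻² = J·C⁻¹·s·m⁻² = kg·s⁻²·A⁻¹
Both are kg·s⁻²·A⁻¹, so they have the same dimensions and can be added.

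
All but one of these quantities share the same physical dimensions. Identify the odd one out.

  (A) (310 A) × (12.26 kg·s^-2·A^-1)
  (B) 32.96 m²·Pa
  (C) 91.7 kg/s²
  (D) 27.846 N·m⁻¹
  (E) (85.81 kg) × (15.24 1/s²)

(B)

In SI base units:
  (A) [A] · [kg·s⁻²·A⁻¹] = kg·s⁻²
  (B) Pa·m² = N·m⁻²·m² = kg·m·s⁻²
  (C) kg·s⁻²
  (D) N·m⁻¹ = kg·m·s⁻²·m⁻¹ = kg·s⁻²
  (E) [kg] · [s⁻²] = kg·s⁻²
All reduce to kg·s⁻² except (B), which is kg·m·s⁻².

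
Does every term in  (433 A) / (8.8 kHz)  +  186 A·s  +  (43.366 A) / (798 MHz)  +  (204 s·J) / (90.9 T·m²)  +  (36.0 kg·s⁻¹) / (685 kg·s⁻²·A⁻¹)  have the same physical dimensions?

Yes

Work out the base dimensions of each:
  (433 A) / (8.8 kHz):  [A] / [s⁻¹] = s·A
  186 A·s:  A·s = s·A
  (43.366 A) / (798 MHz):  [A] / [s⁻¹] = s·A
  (204 s·J) / (90.9 T·m²):  [kg·m²·s⁻¹] / [kg·m²·s⁻²·A⁻¹] = s·A
  (36.0 kg·s⁻¹) / (685 kg·s⁻²·A⁻¹):  [kg·s⁻¹] / [kg·s⁻²·A⁻¹] = s·A
Every term reduces to s·A.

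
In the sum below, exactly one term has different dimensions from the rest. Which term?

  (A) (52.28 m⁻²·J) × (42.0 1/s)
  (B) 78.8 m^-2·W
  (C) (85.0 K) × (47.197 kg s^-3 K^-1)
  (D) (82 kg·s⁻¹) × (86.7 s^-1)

(D)

Reduce each to base SI dimensions:
  (A) [kg·s⁻²] · [s⁻¹] = kg·s⁻³
  (B) W·m⁻² = J·s⁻¹·m⁻² = kg·s⁻³
  (C) [K] · [kg·s⁻³·K⁻¹] = kg·s⁻³
  (D) [kg·s⁻¹] · [s⁻¹] = kg·s⁻²
All reduce to kg·s⁻³ except (D), which is kg·s⁻².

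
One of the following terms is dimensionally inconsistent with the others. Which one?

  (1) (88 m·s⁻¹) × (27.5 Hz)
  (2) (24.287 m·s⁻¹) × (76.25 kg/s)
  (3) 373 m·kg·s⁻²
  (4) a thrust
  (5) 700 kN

Reduce each to base SI dimensions:
  (1) [m·s⁻¹] · [s⁻¹] = m·s⁻²
  (2) [m·s⁻¹] · [kg·s⁻¹] = kg·m·s⁻²
  (3) kg·m·s⁻²
  (4) [thrust] = kg·m·s⁻²
  (5) N = kg·m·s⁻²
All reduce to kg·m·s⁻² except (1), which is m·s⁻².

(1)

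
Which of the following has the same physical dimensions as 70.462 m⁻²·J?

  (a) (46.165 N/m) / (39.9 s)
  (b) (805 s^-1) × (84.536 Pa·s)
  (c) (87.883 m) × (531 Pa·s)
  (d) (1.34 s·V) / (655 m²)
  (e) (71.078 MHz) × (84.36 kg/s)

Reference: J·m⁻² = N·m·m⁻² = kg·s⁻².
Each option:
  (a) [kg·s⁻²] / [s] = kg·s⁻³
  (b) [s⁻¹] · [kg·m⁻¹·s⁻¹] = kg·m⁻¹·s⁻²
  (c) [m] · [kg·m⁻¹·s⁻¹] = kg·s⁻¹
  (d) [kg·m²·s⁻²·A⁻¹] / [m²] = kg·s⁻²·A⁻¹
  (e) [s⁻¹] · [kg·s⁻¹] = kg·s⁻²  ← same
Only (e) matches kg·s⁻².

(e)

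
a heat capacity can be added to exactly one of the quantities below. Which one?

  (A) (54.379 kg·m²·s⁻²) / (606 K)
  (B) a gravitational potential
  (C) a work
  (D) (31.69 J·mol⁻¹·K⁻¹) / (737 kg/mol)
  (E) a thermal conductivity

Reference: [heat capacity] = kg·m²·s⁻²·K⁻¹.
Each option:
  (A) [kg·m²·s⁻²] / [K] = kg·m²·s⁻²·K⁻¹  ← same
  (B) [gravitational potential] = m²·s⁻²
  (C) [work] = kg·m²·s⁻²
  (D) [kg·m²·s⁻²·K⁻¹·mol⁻¹] / [kg·mol⁻¹] = m²·s⁻²·K⁻¹
  (E) [thermal conductivity] = kg·m·s⁻³·K⁻¹
Only (A) matches kg·m²·s⁻²·K⁻¹.

(A)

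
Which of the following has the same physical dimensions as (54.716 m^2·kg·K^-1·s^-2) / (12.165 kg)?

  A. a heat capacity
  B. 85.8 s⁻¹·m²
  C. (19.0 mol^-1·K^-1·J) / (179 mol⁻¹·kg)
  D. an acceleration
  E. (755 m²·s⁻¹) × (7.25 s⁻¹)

C.

Reference: [kg·m²·s⁻²·K⁻¹] / [kg] = m²·s⁻²·K⁻¹.
Each option:
  A. [heat capacity] = kg·m²·s⁻²·K⁻¹
  B. m²·s⁻¹
  C. [kg·m²·s⁻²·K⁻¹·mol⁻¹] / [kg·mol⁻¹] = m²·s⁻²·K⁻¹  ← same
  D. [acceleration] = m·s⁻²
  E. [m²·s⁻¹] · [s⁻¹] = m²·s⁻²
Only C. matches m²·s⁻²·K⁻¹.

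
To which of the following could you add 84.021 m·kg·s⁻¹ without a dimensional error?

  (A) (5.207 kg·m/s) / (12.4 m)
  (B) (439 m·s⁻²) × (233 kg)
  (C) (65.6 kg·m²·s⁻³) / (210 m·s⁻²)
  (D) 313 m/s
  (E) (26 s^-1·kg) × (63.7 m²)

Reference: kg·m·s⁻¹.
Each option:
  (A) [kg·m·s⁻¹] / [m] = kg·s⁻¹
  (B) [m·s⁻²] · [kg] = kg·m·s⁻²
  (C) [kg·m²·s⁻³] / [m·s⁻²] = kg·m·s⁻¹  ← same
  (D) m·s⁻¹
  (E) [kg·s⁻¹] · [m²] = kg·m²·s⁻¹
Only (C) matches kg·m·s⁻¹.

(C)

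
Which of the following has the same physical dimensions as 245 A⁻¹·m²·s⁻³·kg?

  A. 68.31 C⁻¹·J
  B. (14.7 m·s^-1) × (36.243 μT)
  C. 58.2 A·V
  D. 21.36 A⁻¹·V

A.

Reference: kg·m²·s⁻³·A⁻¹.
Each option:
  A. J·C⁻¹ = N·m·(s·A)⁻¹ = kg·m²·s⁻³·A⁻¹  ← same
  B. [m·s⁻¹] · [kg·s⁻²·A⁻¹] = kg·m·s⁻³·A⁻¹
  C. V·A = J·C⁻¹·A = kg·m²·s⁻³
  D. V·A⁻¹ = J·C⁻¹·A⁻¹ = kg·m²·s⁻³·A⁻²
Only A. matches kg·m²·s⁻³·A⁻¹.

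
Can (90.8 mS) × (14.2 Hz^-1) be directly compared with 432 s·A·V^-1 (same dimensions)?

In SI base units:
  (90.8 mS) × (14.2 Hz^-1):  [kg⁻¹·m⁻²·s³·A²] · [s] = kg⁻¹·m⁻²·s⁴·A²
  432 s·A·V^-1:  A·s·V⁻¹ = A·s·(J·C⁻¹)⁻¹ = kg⁻¹·m⁻²·s⁴·A²
Both are kg⁻¹·m⁻²·s⁴·A², so they have the same dimensions and can be added.

Yes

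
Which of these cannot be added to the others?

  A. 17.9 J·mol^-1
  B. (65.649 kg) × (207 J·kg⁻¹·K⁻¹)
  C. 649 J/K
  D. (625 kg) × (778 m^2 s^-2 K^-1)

A.

Expand each in SI base units:
  A. J·mol⁻¹ = N·m·mol⁻¹ = kg·m²·s⁻²·mol⁻¹
  B. [kg] · [m²·s⁻²·K⁻¹] = kg·m²·s⁻²·K⁻¹
  C. J·K⁻¹ = N·m·K⁻¹ = kg·m²·s⁻²·K⁻¹
  D. [kg] · [m²·s⁻²·K⁻¹] = kg·m²·s⁻²·K⁻¹
All reduce to kg·m²·s⁻²·K⁻¹ except A., which is kg·m²·s⁻²·mol⁻¹.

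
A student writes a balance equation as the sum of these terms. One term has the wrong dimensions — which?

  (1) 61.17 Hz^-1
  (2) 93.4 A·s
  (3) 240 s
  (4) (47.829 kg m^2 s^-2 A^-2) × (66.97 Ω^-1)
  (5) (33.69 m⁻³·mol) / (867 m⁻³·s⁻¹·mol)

Work out the base dimensions of each:
  (1) Hz⁻¹ = (s⁻¹)⁻¹ = s
  (2) A·s = s·A
  (3) s
  (4) [kg·m²·s⁻²·A⁻²] · [kg⁻¹·m⁻²·s³·A²] = s
  (5) [m⁻³·mol] / [m⁻³·s⁻¹·mol] = s
All reduce to s except (2), which is s·A.

(2)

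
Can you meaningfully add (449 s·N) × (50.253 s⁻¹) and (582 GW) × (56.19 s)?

No

Reduce each to base SI dimensions:
  (449 s·N) × (50.253 s⁻¹):  [kg·m·s⁻¹] · [s⁻¹] = kg·m·s⁻²
  (582 GW) × (56.19 s):  [kg·m²·s⁻³] · [s] = kg·m²·s⁻²
kg·m·s⁻² ≠ kg·m²·s⁻², so they cannot be added.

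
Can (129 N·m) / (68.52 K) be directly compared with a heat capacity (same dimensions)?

Yes

Reduce each to base SI dimensions:
  (129 N·m) / (68.52 K):  [kg·m²·s⁻²] / [K] = kg·m²·s⁻²·K⁻¹
  a heat capacity:  [heat capacity] = kg·m²·s⁻²·K⁻¹
Both are kg·m²·s⁻²·K⁻¹, so they have the same dimensions and can be added.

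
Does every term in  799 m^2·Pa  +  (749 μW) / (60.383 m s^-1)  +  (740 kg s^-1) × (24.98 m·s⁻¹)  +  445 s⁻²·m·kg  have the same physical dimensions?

Dimensions:
  799 m^2·Pa:  Pa·m² = N·m⁻²·m² = kg·m·s⁻²
  (749 μW) / (60.383 m s^-1):  [kg·m²·s⁻³] / [m·s⁻¹] = kg·m·s⁻²
  (740 kg s^-1) × (24.98 m·s⁻¹):  [kg·s⁻¹] · [m·s⁻¹] = kg·m·s⁻²
  445 s⁻²·m·kg:  kg·m·s⁻²
Every term reduces to kg·m·s⁻².

Yes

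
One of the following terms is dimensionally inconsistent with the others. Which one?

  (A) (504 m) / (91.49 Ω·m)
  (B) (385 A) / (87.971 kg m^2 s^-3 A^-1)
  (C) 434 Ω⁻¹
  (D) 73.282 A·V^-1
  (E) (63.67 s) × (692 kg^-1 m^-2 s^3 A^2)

In SI base units:
  (A) [m] / [kg·m³·s⁻³·A⁻²] = kg⁻¹·m⁻²·s³·A²
  (B) [A] / [kg·m²·s⁻³·A⁻¹] = kg⁻¹·m⁻²·s³·A²
  (C) Ω⁻¹ = (V·A⁻¹)⁻¹ = kg⁻¹·m⁻²·s³·A²
  (D) A·V⁻¹ = A·(J·C⁻¹)⁻¹ = kg⁻¹·m⁻²·s³·A²
  (E) [s] · [kg⁻¹·m⁻²·s³·A²] = kg⁻¹·m⁻²·s⁴·A²
All reduce to kg⁻¹·m⁻²·s³·A² except (E), which is kg⁻¹·m⁻²·s⁴·A².

(E)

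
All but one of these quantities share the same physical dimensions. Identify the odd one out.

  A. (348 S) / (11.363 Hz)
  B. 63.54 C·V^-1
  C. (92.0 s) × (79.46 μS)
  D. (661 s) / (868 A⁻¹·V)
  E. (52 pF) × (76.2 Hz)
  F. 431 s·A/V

E.

Expand each in SI base units:
  A. [kg⁻¹·m⁻²·s³·A²] / [s⁻¹] = kg⁻¹·m⁻²·s⁴·A²
  B. C·V⁻¹ = s·A·(J·C⁻¹)⁻¹ = kg⁻¹·m⁻²·s⁴·A²
  C. [s] · [kg⁻¹·m⁻²·s³·A²] = kg⁻¹·m⁻²·s⁴·A²
  D. [s] / [kg·m²·s⁻³·A⁻²] = kg⁻¹·m⁻²·s⁴·A²
  E. [kg⁻¹·m⁻²·s⁴·A²] · [s⁻¹] = kg⁻¹·m⁻²·s³·A²
  F. A·s·V⁻¹ = A·s·(J·C⁻¹)⁻¹ = kg⁻¹·m⁻²·s⁴·A²
All reduce to kg⁻¹·m⁻²·s⁴·A² except E., which is kg⁻¹·m⁻²·s³·A².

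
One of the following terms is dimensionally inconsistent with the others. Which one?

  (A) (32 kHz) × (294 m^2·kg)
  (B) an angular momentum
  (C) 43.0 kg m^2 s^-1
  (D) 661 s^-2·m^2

(D)

In SI base units:
  (A) [s⁻¹] · [kg·m²] = kg·m²·s⁻¹
  (B) [angular momentum] = kg·m²·s⁻¹
  (C) kg·m²·s⁻¹
  (D) m²·s⁻²
All reduce to kg·m²·s⁻¹ except (D), which is m²·s⁻².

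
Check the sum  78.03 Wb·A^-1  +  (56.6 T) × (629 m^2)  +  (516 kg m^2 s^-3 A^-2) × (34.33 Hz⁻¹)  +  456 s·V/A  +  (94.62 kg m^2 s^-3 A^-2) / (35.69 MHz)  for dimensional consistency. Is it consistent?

No

In SI base units:
  78.03 Wb·A^-1:  Wb·A⁻¹ = V·s·A⁻¹ = kg·m²·s⁻²·A⁻²
  (56.6 T) × (629 m^2):  [kg·s⁻²·A⁻¹] · [m²] = kg·m²·s⁻²·A⁻¹
  (516 kg m^2 s^-3 A^-2) × (34.33 Hz⁻¹):  [kg·m²·s⁻³·A⁻²] · [s] = kg·m²·s⁻²·A⁻²
  456 s·V/A:  V·s·A⁻¹ = J·C⁻¹·s·A⁻¹ = kg·m²·s⁻²·A⁻²
  (94.62 kg m^2 s^-3 A^-2) / (35.69 MHz):  [kg·m²·s⁻³·A⁻²] / [s⁻¹] = kg·m²·s⁻²·A⁻²
The terms do not share a single dimension (kg·m²·s⁻²·A⁻² vs kg·m²·s⁻²·A⁻¹).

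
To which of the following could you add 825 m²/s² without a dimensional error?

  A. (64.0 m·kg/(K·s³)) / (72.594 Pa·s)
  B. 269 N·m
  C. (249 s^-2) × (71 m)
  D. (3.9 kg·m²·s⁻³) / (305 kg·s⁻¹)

D.

Reference: m²·s⁻².
Each option:
  A. [kg·m·s⁻³·K⁻¹] / [kg·m⁻¹·s⁻¹] = m²·s⁻²·K⁻¹
  B. N·m = kg·m·s⁻²·m = kg·m²·s⁻²
  C. [s⁻²] · [m] = m·s⁻²
  D. [kg·m²·s⁻³] / [kg·s⁻¹] = m²·s⁻²  ← same
Only D. matches m²·s⁻².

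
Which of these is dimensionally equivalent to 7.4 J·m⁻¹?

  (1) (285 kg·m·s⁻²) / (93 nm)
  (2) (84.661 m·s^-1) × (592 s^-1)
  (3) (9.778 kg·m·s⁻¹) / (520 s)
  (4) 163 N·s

Reference: J·m⁻¹ = N·m·m⁻¹ = kg·m·s⁻².
Each option:
  (1) [kg·m·s⁻²] / [m] = kg·s⁻²
  (2) [m·s⁻¹] · [s⁻¹] = m·s⁻²
  (3) [kg·m·s⁻¹] / [s] = kg·m·s⁻²  ← same
  (4) N·s = kg·m·s⁻²·s = kg·m·s⁻¹
Only (3) matches kg·m·s⁻².

(3)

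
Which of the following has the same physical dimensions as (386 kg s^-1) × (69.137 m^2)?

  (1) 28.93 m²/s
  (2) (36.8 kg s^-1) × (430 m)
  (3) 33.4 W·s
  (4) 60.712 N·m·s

(4)

Reference: [kg·s⁻¹] · [m²] = kg·m²·s⁻¹.
Each option:
  (1) m²·s⁻¹
  (2) [kg·s⁻¹] · [m] = kg·m·s⁻¹
  (3) W·s = J·s⁻¹·s = kg·m²·s⁻²
  (4) N·m·s = kg·m·s⁻²·m·s = kg·m²·s⁻¹  ← same
Only (4) matches kg·m²·s⁻¹.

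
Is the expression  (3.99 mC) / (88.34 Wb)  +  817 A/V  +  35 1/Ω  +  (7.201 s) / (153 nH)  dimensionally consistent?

Yes

Dimensions:
  (3.99 mC) / (88.34 Wb):  [s·A] / [kg·m²·s⁻²·A⁻¹] = kg⁻¹·m⁻²·s³·A²
  817 A/V:  A·V⁻¹ = A·(J·C⁻¹)⁻¹ = kg⁻¹·m⁻²·s³·A²
  35 1/Ω:  Ω⁻¹ = (V·A⁻¹)⁻¹ = kg⁻¹·m⁻²·s³·A²
  (7.201 s) / (153 nH):  [s] / [kg·m²·s⁻²·A⁻²] = kg⁻¹·m⁻²·s³·A²
Every term reduces to kg⁻¹·m⁻²·s³·A².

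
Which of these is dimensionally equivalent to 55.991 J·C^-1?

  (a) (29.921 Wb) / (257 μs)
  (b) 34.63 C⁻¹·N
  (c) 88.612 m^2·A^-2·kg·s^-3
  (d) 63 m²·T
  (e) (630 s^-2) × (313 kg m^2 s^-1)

(a)

Reference: J·C⁻¹ = N·m·(s·A)⁻¹ = kg·m²·s⁻³·A⁻¹.
Each option:
  (a) [kg·m²·s⁻²·A⁻¹] / [s] = kg·m²·s⁻³·A⁻¹  ← same
  (b) N·C⁻¹ = kg·m·s⁻²·(s·A)⁻¹ = kg·m·s⁻³·A⁻¹
  (c) kg·m²·s⁻³·A⁻²
  (d) T·m² = Wb·m⁻²·m² = kg·m²·s⁻²·A⁻¹
  (e) [s⁻²] · [kg·m²·s⁻¹] = kg·m²·s⁻³
Only (a) matches kg·m²·s⁻³·A⁻¹.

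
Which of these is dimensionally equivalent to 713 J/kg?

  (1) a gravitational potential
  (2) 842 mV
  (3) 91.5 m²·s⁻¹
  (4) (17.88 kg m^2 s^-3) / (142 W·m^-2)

Reference: J·kg⁻¹ = N·m·kg⁻¹ = m²·s⁻².
Each option:
  (1) [gravitational potential] = m²·s⁻²  ← same
  (2) V = J·C⁻¹ = kg·m²·s⁻³·A⁻¹
  (3) m²·s⁻¹
  (4) [kg·m²·s⁻³] / [kg·s⁻³] = m²
Only (1) matches m²·s⁻².

(1)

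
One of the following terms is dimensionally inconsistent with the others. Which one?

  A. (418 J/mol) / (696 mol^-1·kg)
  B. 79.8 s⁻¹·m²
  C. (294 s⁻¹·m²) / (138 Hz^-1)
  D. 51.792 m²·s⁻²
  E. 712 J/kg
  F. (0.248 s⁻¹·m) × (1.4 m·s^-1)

Work out the base dimensions of each:
  A. [kg·m²·s⁻²·mol⁻¹] / [kg·mol⁻¹] = m²·s⁻²
  B. m²·s⁻¹
  C. [m²·s⁻¹] / [s] = m²·s⁻²
  D. m²·s⁻²
  E. J·kg⁻¹ = N·m·kg⁻¹ = m²·s⁻²
  F. [m·s⁻¹] · [m·s⁻¹] = m²·s⁻²
All reduce to m²·s⁻² except B., which is m²·s⁻¹.

B.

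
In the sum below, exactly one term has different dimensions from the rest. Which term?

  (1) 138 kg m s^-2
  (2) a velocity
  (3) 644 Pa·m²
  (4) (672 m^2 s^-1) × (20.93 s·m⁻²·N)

Expand each in SI base units:
  (1) kg·m·s⁻²
  (2) [velocity] = m·s⁻¹
  (3) Pa·m² = N·m⁻²·m² = kg·m·s⁻²
  (4) [m²·s⁻¹] · [kg·m⁻¹·s⁻¹] = kg·m·s⁻²
All reduce to kg·m·s⁻² except (2), which is m·s⁻¹.

(2)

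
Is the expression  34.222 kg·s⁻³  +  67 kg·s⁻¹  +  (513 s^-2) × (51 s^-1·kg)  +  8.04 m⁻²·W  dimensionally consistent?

No

Work out the base dimensions of each:
  34.222 kg·s⁻³:  kg·s⁻³
  67 kg·s⁻¹:  kg·s⁻¹
  (513 s^-2) × (51 s^-1·kg):  [s⁻²] · [kg·s⁻¹] = kg·s⁻³
  8.04 m⁻²·W:  W·m⁻² = J·s⁻¹·m⁻² = kg·s⁻³
The terms do not share a single dimension (kg·s⁻³ vs kg·s⁻¹).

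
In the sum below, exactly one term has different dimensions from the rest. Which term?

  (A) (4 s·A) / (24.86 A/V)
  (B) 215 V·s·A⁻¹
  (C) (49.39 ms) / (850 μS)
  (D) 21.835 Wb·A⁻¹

Reduce each to base SI dimensions:
  (A) [s·A] / [kg⁻¹·m⁻²·s³·A²] = kg·m²·s⁻²·A⁻¹
  (B) V·s·A⁻¹ = J·C⁻¹·s·A⁻¹ = kg·m²·s⁻²·A⁻²
  (C) [s] / [kg⁻¹·m⁻²·s³·A²] = kg·m²·s⁻²·A⁻²
  (D) Wb·A⁻¹ = V·s·A⁻¹ = kg·m²·s⁻²·A⁻²
All reduce to kg·m²·s⁻²·A⁻² except (A), which is kg·m²·s⁻²·A⁻¹.

(A)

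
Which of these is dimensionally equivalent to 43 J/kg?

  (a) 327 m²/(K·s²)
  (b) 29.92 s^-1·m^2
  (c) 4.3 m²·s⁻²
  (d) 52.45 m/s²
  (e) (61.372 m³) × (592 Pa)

Reference: J·kg⁻¹ = N·m·kg⁻¹ = m²·s⁻².
Each option:
  (a) m²·s⁻²·K⁻¹
  (b) m²·s⁻¹
  (c) m²·s⁻²  ← same
  (d) m·s⁻²
  (e) [m³] · [kg·m⁻¹·s⁻²] = kg·m²·s⁻²
Only (c) matches m²·s⁻².

(c)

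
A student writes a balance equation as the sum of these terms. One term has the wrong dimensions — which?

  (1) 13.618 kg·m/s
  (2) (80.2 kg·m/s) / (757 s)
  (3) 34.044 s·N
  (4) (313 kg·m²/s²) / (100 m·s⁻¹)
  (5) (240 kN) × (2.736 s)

In SI base units:
  (1) kg·m·s⁻¹
  (2) [kg·m·s⁻¹] / [s] = kg·m·s⁻²
  (3) N·s = kg·m·s⁻²·s = kg·m·s⁻¹
  (4) [kg·m²·s⁻²] / [m·s⁻¹] = kg·m·s⁻¹
  (5) [kg·m·s⁻²] · [s] = kg·m·s⁻¹
All reduce to kg·m·s⁻¹ except (2), which is kg·m·s⁻².

(2)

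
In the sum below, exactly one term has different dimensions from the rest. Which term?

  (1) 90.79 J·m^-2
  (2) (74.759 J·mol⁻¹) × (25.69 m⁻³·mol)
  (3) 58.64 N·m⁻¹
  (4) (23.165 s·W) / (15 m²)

In SI base units:
  (1) J·m⁻² = N·m·m⁻² = kg·s⁻²
  (2) [kg·m²·s⁻²·mol⁻¹] · [m⁻³·mol] = kg·m⁻¹·s⁻²
  (3) N·m⁻¹ = kg·m·s⁻²·m⁻¹ = kg·s⁻²
  (4) [kg·m²·s⁻²] / [m²] = kg·s⁻²
All reduce to kg·s⁻² except (2), which is kg·m⁻¹·s⁻².

(2)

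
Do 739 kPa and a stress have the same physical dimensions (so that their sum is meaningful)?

Yes

In SI base units:
  739 kPa:  Pa = N·m⁻² = kg·m⁻¹·s⁻²
  a stress:  [stress] = kg·m⁻¹·s⁻²
Both are kg·m⁻¹·s⁻², so they have the same dimensions and can be added.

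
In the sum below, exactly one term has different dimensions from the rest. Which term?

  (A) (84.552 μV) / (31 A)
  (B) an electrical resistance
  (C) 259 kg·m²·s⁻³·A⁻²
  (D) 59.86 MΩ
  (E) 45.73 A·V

Reduce each to base SI dimensions:
  (A) [kg·m²·s⁻³·A⁻¹] / [A] = kg·m²·s⁻³·A⁻²
  (B) [electrical resistance] = kg·m²·s⁻³·A⁻²
  (C) kg·m²·s⁻³·A⁻²
  (D) Ω = V·A⁻¹ = kg·m²·s⁻³·A⁻²
  (E) V·A = J·C⁻¹·A = kg·m²·s⁻³
All reduce to kg·m²·s⁻³·A⁻² except (E), which is kg·m²·s⁻³.

(E)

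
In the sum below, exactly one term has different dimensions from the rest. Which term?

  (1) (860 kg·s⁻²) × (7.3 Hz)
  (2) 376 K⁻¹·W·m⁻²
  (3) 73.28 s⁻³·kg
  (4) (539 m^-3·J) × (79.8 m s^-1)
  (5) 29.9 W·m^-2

In SI base units:
  (1) [kg·s⁻²] · [s⁻¹] = kg·s⁻³
  (2) W·m⁻²·K⁻¹ = J·s⁻¹·m⁻²·K⁻¹ = kg·s⁻³·K⁻¹
  (3) kg·s⁻³
  (4) [kg·m⁻¹·s⁻²] · [m·s⁻¹] = kg·s⁻³
  (5) W·m⁻² = J·s⁻¹·m⁻² = kg·s⁻³
All reduce to kg·s⁻³ except (2), which is kg·s⁻³·K⁻¹.

(2)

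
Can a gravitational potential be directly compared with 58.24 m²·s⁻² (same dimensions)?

Yes

Work out the base dimensions of each:
  a gravitational potential:  [gravitational potential] = m²·s⁻²
  58.24 m²·s⁻²:  m²·s⁻²
Both are m²·s⁻², so they have the same dimensions and can be added.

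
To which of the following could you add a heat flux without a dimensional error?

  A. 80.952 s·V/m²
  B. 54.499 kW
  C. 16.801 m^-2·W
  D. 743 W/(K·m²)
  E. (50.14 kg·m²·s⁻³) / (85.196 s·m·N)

C.

Reference: [heat flux] = kg·s⁻³.
Each option:
  A. V·s·m⁻² = J·C⁻¹·s·m⁻² = kg·s⁻²·A⁻¹
  B. W = J·s⁻¹ = kg·m²·s⁻³
  C. W·m⁻² = J·s⁻¹·m⁻² = kg·s⁻³  ← same
  D. W·m⁻²·K⁻¹ = J·s⁻¹·m⁻²·K⁻¹ = kg·s⁻³·K⁻¹
  E. [kg·m²·s⁻³] / [kg·m²·s⁻¹] = s⁻²
Only C. matches kg·s⁻³.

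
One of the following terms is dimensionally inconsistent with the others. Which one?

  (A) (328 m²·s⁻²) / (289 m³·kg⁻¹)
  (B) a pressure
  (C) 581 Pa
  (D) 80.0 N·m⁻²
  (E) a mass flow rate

In SI base units:
  (A) [m²·s⁻²] / [kg⁻¹·m³] = kg·m⁻¹·s⁻²
  (B) [pressure] = kg·m⁻¹·s⁻²
  (C) Pa = N·m⁻² = kg·m⁻¹·s⁻²
  (D) N·m⁻² = kg·m·s⁻²·m⁻² = kg·m⁻¹·s⁻²
  (E) [mass flow rate] = kg·s⁻¹
All reduce to kg·m⁻¹·s⁻² except (E), which is kg·s⁻¹.

(E)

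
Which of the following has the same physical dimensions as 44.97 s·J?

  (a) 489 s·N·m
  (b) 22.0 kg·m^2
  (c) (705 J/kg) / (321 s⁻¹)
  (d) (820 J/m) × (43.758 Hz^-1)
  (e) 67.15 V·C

Reference: J·s = N·m·s = kg·m²·s⁻¹.
Each option:
  (a) N·m·s = kg·m·s⁻²·m·s = kg·m²·s⁻¹  ← same
  (b) kg·m²
  (c) [m²·s⁻²] / [s⁻¹] = m²·s⁻¹
  (d) [kg·m·s⁻²] · [s] = kg·m·s⁻¹
  (e) C·V = s·A·J·C⁻¹ = kg·m²·s⁻²
Only (a) matches kg·m²·s⁻¹.

(a)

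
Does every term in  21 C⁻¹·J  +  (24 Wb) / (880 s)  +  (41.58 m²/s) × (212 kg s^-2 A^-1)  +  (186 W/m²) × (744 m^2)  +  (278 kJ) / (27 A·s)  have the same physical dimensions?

No

Expand each in SI base units:
  21 C⁻¹·J:  J·C⁻¹ = N·m·(s·A)⁻¹ = kg·m²·s⁻³·A⁻¹
  (24 Wb) / (880 s):  [kg·m²·s⁻²·A⁻¹] / [s] = kg·m²·s⁻³·A⁻¹
  (41.58 m²/s) × (212 kg s^-2 A^-1):  [m²·s⁻¹] · [kg·s⁻²·A⁻¹] = kg·m²·s⁻³·A⁻¹
  (186 W/m²) × (744 m^2):  [kg·s⁻³] · [m²] = kg·m²·s⁻³
  (278 kJ) / (27 A·s):  [kg·m²·s⁻²] / [s·A] = kg·m²·s⁻³·A⁻¹
The terms do not share a single dimension (kg·m²·s⁻³ vs kg·m²·s⁻³·A⁻¹).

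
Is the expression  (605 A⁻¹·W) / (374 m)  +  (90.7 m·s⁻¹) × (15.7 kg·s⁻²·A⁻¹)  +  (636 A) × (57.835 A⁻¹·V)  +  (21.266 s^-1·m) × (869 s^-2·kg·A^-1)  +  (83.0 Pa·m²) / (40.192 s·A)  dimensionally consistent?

In SI base units:
  (605 A⁻¹·W) / (374 m):  [kg·m²·s⁻³·A⁻¹] / [m] = kg·m·s⁻³·A⁻¹
  (90.7 m·s⁻¹) × (15.7 kg·s⁻²·A⁻¹):  [m·s⁻¹] · [kg·s⁻²·A⁻¹] = kg·m·s⁻³·A⁻¹
  (636 A) × (57.835 A⁻¹·V):  [A] · [kg·m²·s⁻³·A⁻²] = kg·m²·s⁻³·A⁻¹
  (21.266 s^-1·m) × (869 s^-2·kg·A^-1):  [m·s⁻¹] · [kg·s⁻²·A⁻¹] = kg·m·s⁻³·A⁻¹
  (83.0 Pa·m²) / (40.192 s·A):  [kg·m·s⁻²] / [s·A] = kg·m·s⁻³·A⁻¹
The terms do not share a single dimension (kg·m²·s⁻³·A⁻¹ vs kg·m·s⁻³·A⁻¹).

No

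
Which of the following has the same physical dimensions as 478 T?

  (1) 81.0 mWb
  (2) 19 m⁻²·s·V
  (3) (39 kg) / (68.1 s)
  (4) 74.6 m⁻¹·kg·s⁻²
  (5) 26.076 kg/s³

Reference: T = Wb·m⁻² = kg·s⁻²·A⁻¹.
Each option:
  (1) Wb = V·s = kg·m²·s⁻²·A⁻¹
  (2) V·s·m⁻² = J·C⁻¹·s·m⁻² = kg·s⁻²·A⁻¹  ← same
  (3) [kg] / [s] = kg·s⁻¹
  (4) kg·m⁻¹·s⁻²
  (5) kg·s⁻³
Only (2) matches kg·s⁻²·A⁻¹.

(2)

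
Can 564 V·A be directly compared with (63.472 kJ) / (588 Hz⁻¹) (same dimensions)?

Work out the base dimensions of each:
  564 V·A:  V·A = J·C⁻¹·A = kg·m²·s⁻³
  (63.472 kJ) / (588 Hz⁻¹):  [kg·m²·s⁻²] / [s] = kg·m²·s⁻³
Both are kg·m²·s⁻³, so they have the same dimensions and can be added.

Yes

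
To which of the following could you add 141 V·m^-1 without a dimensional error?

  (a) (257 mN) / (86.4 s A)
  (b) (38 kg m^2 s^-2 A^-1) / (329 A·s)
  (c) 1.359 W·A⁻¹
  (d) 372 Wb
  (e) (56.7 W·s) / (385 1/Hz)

Reference: V·m⁻¹ = J·C⁻¹·m⁻¹ = kg·m·s⁻³·A⁻¹.
Each option:
  (a) [kg·m·s⁻²] / [s·A] = kg·m·s⁻³·A⁻¹  ← same
  (b) [kg·m²·s⁻²·A⁻¹] / [s·A] = kg·m²·s⁻³·A⁻²
  (c) W·A⁻¹ = J·s⁻¹·A⁻¹ = kg·m²·s⁻³·A⁻¹
  (d) Wb = V·s = kg·m²·s⁻²·A⁻¹
  (e) [kg·m²·s⁻²] / [s] = kg·m²·s⁻³
Only (a) matches kg·m·s⁻³·A⁻¹.

(a)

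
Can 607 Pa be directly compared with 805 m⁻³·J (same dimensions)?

Dimensions:
  607 Pa:  Pa = N·m⁻² = kg·m⁻¹·s⁻²
  805 m⁻³·J:  J·m⁻³ = N·m·m⁻³ = kg·m⁻¹·s⁻²
Both are kg·m⁻¹·s⁻², so they have the same dimensions and can be added.

Yes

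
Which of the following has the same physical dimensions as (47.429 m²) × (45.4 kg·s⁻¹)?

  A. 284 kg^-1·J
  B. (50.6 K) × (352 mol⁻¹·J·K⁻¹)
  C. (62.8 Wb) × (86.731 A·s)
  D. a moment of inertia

C.

Reference: [m²] · [kg·s⁻¹] = kg·m²·s⁻¹.
Each option:
  A. J·kg⁻¹ = N·m·kg⁻¹ = m²·s⁻²
  B. [K] · [kg·m²·s⁻²·K⁻¹·mol⁻¹] = kg·m²·s⁻²·mol⁻¹
  C. [kg·m²·s⁻²·A⁻¹] · [s·A] = kg·m²·s⁻¹  ← same
  D. [moment of inertia] = kg·m²
Only C. matches kg·m²·s⁻¹.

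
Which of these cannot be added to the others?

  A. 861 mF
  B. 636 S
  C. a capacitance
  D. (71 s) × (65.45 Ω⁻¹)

B.

Dimensions:
  A. F = C·V⁻¹ = kg⁻¹·m⁻²·s⁴·A²
  B. S = Ω⁻¹ = kg⁻¹·m⁻²·s³·A²
  C. [capacitance] = kg⁻¹·m⁻²·s⁴·A²
  D. [s] · [kg⁻¹·m⁻²·s³·A²] = kg⁻¹·m⁻²·s⁴·A²
All reduce to kg⁻¹·m⁻²·s⁴·A² except B., which is kg⁻¹·m⁻²·s³·A².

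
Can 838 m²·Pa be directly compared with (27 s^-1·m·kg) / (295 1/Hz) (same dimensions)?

In SI base units:
  838 m²·Pa:  Pa·m² = N·m⁻²·m² = kg·m·s⁻²
  (27 s^-1·m·kg) / (295 1/Hz):  [kg·m·s⁻¹] / [s] = kg·m·s⁻²
Both are kg·m·s⁻², so they have the same dimensions and can be added.

Yes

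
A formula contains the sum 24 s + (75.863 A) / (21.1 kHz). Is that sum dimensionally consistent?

No

Expand each in SI base units:
  24 s:  s
  (75.863 A) / (21.1 kHz):  [A] / [s⁻¹] = s·A
s ≠ s·A, so they cannot be added.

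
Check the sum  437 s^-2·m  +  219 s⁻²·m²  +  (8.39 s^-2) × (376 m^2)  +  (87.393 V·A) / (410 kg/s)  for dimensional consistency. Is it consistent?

No

In SI base units:
  437 s^-2·m:  m·s⁻²
  219 s⁻²·m²:  m²·s⁻²
  (8.39 s^-2) × (376 m^2):  [s⁻²] · [m²] = m²·s⁻²
  (87.393 V·A) / (410 kg/s):  [kg·m²·s⁻³] / [kg·s⁻¹] = m²·s⁻²
The terms do not share a single dimension (m²·s⁻² vs m·s⁻²).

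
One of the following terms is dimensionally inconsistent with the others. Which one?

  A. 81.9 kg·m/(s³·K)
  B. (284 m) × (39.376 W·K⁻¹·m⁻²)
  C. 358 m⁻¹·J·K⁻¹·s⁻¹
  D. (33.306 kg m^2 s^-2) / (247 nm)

In SI base units:
  A. kg·m·s⁻³·K⁻¹
  B. [m] · [kg·s⁻³·K⁻¹] = kg·m·s⁻³·K⁻¹
  C. J·s⁻¹·m⁻¹·K⁻¹ = N·m·s⁻¹·m⁻¹·K⁻¹ = kg·m·s⁻³·K⁻¹
  D. [kg·m²·s⁻²] / [m] = kg·m·s⁻²
All reduce to kg·m·s⁻³·K⁻¹ except D., which is kg·m·s⁻².

D.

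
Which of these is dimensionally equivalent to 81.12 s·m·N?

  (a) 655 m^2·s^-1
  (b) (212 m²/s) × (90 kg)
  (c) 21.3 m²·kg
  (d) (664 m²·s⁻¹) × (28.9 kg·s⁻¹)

(b)

Reference: N·m·s = kg·m·s⁻²·m·s = kg·m²·s⁻¹.
Each option:
  (a) m²·s⁻¹
  (b) [m²·s⁻¹] · [kg] = kg·m²·s⁻¹  ← same
  (c) kg·m²
  (d) [m²·s⁻¹] · [kg·s⁻¹] = kg·m²·s⁻²
Only (b) matches kg·m²·s⁻¹.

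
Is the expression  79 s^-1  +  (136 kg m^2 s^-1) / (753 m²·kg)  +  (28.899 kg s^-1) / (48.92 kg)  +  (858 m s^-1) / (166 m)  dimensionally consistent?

Yes

In SI base units:
  79 s^-1:  s⁻¹
  (136 kg m^2 s^-1) / (753 m²·kg):  [kg·m²·s⁻¹] / [kg·m²] = s⁻¹
  (28.899 kg s^-1) / (48.92 kg):  [kg·s⁻¹] / [kg] = s⁻¹
  (858 m s^-1) / (166 m):  [m·s⁻¹] / [m] = s⁻¹
Every term reduces to s⁻¹.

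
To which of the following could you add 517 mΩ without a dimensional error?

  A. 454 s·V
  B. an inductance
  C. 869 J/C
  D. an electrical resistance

D.

Reference: Ω = V·A⁻¹ = kg·m²·s⁻³·A⁻².
Each option:
  A. V·s = J·C⁻¹·s = kg·m²·s⁻²·A⁻¹
  B. [inductance] = kg·m²·s⁻²·A⁻²
  C. J·C⁻¹ = N·m·(s·A)⁻¹ = kg·m²·s⁻³·A⁻¹
  D. [electrical resistance] = kg·m²·s⁻³·A⁻²  ← same
Only D. matches kg·m²·s⁻³·A⁻².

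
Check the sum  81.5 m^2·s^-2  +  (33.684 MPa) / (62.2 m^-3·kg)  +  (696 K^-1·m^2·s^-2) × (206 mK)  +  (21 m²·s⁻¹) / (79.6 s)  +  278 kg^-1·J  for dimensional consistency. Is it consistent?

Yes

Expand each in SI base units:
  81.5 m^2·s^-2:  m²·s⁻²
  (33.684 MPa) / (62.2 m^-3·kg):  [kg·m⁻¹·s⁻²] / [kg·m⁻³] = m²·s⁻²
  (696 K^-1·m^2·s^-2) × (206 mK):  [m²·s⁻²·K⁻¹] · [K] = m²·s⁻²
  (21 m²·s⁻¹) / (79.6 s):  [m²·s⁻¹] / [s] = m²·s⁻²
  278 kg^-1·J:  J·kg⁻¹ = N·m·kg⁻¹ = m²·s⁻²
Every term reduces to m²·s⁻².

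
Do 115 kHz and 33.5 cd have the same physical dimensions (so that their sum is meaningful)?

Expand each in SI base units:
  115 kHz:  Hz = s⁻¹
  33.5 cd:  cd
s⁻¹ ≠ cd, so they cannot be added.

No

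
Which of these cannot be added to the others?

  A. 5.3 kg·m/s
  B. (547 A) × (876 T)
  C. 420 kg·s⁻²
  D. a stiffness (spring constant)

Expand each in SI base units:
  A. kg·m·s⁻¹
  B. [A] · [kg·s⁻²·A⁻¹] = kg·s⁻²
  C. kg·s⁻²
  D. [stiffness (spring constant)] = kg·s⁻²
All reduce to kg·s⁻² except A., which is kg·m·s⁻¹.

A.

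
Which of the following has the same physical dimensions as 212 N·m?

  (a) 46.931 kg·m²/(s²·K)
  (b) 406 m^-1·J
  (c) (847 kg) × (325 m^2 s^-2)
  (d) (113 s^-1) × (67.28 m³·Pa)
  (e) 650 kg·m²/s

Reference: N·m = kg·m·s⁻²·m = kg·m²·s⁻².
Each option:
  (a) kg·m²·s⁻²·K⁻¹
  (b) J·m⁻¹ = N·m·m⁻¹ = kg·m·s⁻²
  (c) [kg] · [m²·s⁻²] = kg·m²·s⁻²  ← same
  (d) [s⁻¹] · [kg·m²·s⁻²] = kg·m²·s⁻³
  (e) kg·m²·s⁻¹
Only (c) matches kg·m²·s⁻².

(c)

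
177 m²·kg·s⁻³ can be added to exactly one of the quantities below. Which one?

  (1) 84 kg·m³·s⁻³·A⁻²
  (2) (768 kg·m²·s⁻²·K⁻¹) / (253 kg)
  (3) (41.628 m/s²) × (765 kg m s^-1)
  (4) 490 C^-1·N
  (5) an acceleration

(3)

Reference: kg·m²·s⁻³.
Each option:
  (1) kg·m³·s⁻³·A⁻²
  (2) [kg·m²·s⁻²·K⁻¹] / [kg] = m²·s⁻²·K⁻¹
  (3) [m·s⁻²] · [kg·m·s⁻¹] = kg·m²·s⁻³  ← same
  (4) N·C⁻¹ = kg·m·s⁻²·(s·A)⁻¹ = kg·m·s⁻³·A⁻¹
  (5) [acceleration] = m·s⁻²
Only (3) matches kg·m²·s⁻³.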